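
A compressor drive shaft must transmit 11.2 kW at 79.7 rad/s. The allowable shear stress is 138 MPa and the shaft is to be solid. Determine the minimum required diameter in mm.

ω = 79.7 rad/s, so T = P/ω = 11.2×10³ / 79.70 = 140.5 N·m.
For a solid shaft τ_max = 16T/(πd³), so d = (16T/(π τ_allow))^(1/3) = (16·140.5/(π·1.38×10^8))^(1/3) = 0.01731 m.

17.3 mm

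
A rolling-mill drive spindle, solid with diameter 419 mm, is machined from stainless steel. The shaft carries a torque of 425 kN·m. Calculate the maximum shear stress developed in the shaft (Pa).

J = πd⁴/32 = π(0.419)⁴/32 = 3.026×10^-3 m⁴.
τ_max = T·r/J = 425000 × 0.209 / 3.026×10^-3 = 2.943×10^7 Pa.

2.94e7 Pa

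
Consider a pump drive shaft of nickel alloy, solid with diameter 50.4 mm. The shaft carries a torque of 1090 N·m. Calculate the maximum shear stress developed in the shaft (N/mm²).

43.4 N/mm²

J = πd⁴/32 = π(0.0504)⁴/32 = 6.335×10^-7 m⁴.
τ_max = T·r/J = 1090 × 0.0252 / 6.335×10^-7 = 4.336×10^7 Pa.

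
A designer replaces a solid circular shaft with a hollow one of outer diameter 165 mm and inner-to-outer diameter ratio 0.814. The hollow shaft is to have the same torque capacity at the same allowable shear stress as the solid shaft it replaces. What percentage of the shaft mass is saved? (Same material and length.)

50.4 %

Equal τ_max and T ⇒ the solid shaft needs d_s³ = d_o³(1−k⁴), so d_s = 165·(1−0.814⁴)^(1/3) = 136.1 mm.
Area ratio A_h/A_s = d_o²(1−k²)/d_s² = (1−k²)/(1−k⁴)^(2/3) = 0.4961.
Mass saving = 1 − 0.4961 = 50.4 %.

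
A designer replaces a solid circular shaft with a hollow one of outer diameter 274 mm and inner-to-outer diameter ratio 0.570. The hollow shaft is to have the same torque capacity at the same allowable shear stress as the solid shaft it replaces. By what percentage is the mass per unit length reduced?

27.3 %

Equal τ_max and T ⇒ the solid shaft needs d_s³ = d_o³(1−k⁴), so d_s = 274·(1−0.570⁴)^(1/3) = 264.0 mm.
Area ratio A_h/A_s = d_o²(1−k²)/d_s² = (1−k²)/(1−k⁴)^(2/3) = 0.7272.
Mass saving = 1 − 0.7272 = 27.3 %.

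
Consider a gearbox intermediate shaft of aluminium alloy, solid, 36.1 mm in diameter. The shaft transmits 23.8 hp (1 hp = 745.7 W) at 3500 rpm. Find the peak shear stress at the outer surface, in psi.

ω = 2π·3500/60 = 366.5 rad/s, so T = P/ω = 23.8×745.7 / 366.5 = 48.42 N·m.
J = πd⁴/32 = π(0.0361)⁴/32 = 1.667×10^-7 m⁴.
τ_max = T·r/J = 48.42 × 0.0181 / 1.667×10^-7 = 5.242×10^6 Pa.

760 psi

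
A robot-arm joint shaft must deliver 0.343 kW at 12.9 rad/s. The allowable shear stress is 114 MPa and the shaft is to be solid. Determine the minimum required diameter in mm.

10.6 mm

ω = 12.9 rad/s, so T = P/ω = 0.343×10³ / 12.90 = 26.59 N·m.
For a solid shaft τ_max = 16T/(πd³), so d = (16T/(π τ_allow))^(1/3) = (16·26.59/(π·1.14×10^8))^(1/3) = 0.01059 m.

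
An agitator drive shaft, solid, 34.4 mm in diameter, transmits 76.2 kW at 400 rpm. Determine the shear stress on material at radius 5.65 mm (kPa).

ω = 2π·400/60 = 41.89 rad/s, so T = P/ω = 76.2×10³ / 41.89 = 1819 N·m.
J = πd⁴/32 = π(0.0344)⁴/32 = 1.375×10^-7 m⁴.
Shear stress varies linearly with radius: τ = T·r/J = 1819 × 0.00565 / 1.375×10^-7 = 7.476×10^7 Pa.

74800 kPa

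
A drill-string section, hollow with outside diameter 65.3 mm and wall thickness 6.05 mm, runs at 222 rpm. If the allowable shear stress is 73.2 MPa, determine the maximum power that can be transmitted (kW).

52.1 kW

J = π(d_o⁴ − d_i⁴)/32 = π(0.0653⁴ − 0.0532⁴)/32 = 9.987×10^-7 m⁴.
T_max = τ_allow·J/r = 7.32×10^7 × 9.987×10^-7 / 0.0326 = 2239 N·m.
ω = 2π·222/60 = 23.25 rad/s, so P_max = T_max·ω = 5.205×10^4 W.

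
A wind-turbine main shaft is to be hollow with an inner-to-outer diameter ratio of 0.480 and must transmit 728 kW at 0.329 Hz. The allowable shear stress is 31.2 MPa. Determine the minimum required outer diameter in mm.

393 mm

ω = 2π·0.329 = 2.067 rad/s, so T = P/ω = 728×10³ / 2.067 = 352200 N·m.
For a hollow shaft with d_i/d_o = 0.480: τ_max = 16T/(π d_o³ (1−k⁴)), so d_o = [16T/(π τ_allow (1−k⁴))]^(1/3) = [16·352200/(π·3.12×10^7·0.9469)]^(1/3) = 0.3930 m.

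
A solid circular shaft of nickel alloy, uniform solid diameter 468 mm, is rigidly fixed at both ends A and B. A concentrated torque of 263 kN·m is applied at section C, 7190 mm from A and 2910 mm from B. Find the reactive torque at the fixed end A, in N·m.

75800 N·m

With uniform GJ and both ends fixed, compatibility θ_AC = θ_CB gives T_A·a = T_B·b, together with T_A + T_B = T₀.
T_A = T₀·b/(a+b) = 263000·2910/10100 = 75780 N·m; T_B = 187200 N·m.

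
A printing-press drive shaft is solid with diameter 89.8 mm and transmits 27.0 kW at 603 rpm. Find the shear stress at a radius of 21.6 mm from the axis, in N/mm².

1.45 N/mm²

ω = 2π·603/60 = 63.15 rad/s, so T = P/ω = 27.0×10³ / 63.15 = 427.6 N·m.
J = πd⁴/32 = π(0.0898)⁴/32 = 6.384×10^-6 m⁴.
Shear stress varies linearly with radius: τ = T·r/J = 427.6 × 0.0216 / 6.384×10^-6 = 1.447×10^6 Pa.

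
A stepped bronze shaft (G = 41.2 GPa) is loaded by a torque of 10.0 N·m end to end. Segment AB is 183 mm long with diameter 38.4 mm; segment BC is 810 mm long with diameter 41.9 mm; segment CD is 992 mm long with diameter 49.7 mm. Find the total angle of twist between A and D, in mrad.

J_AB = π(0.0384)⁴/32 = 2.13×10^-7 m⁴; J_BC = π(0.0419)⁴/32 = 3.03×10^-7 m⁴; J_CD = π(0.0497)⁴/32 = 5.99×10^-7 m⁴.
θ = (T/G)·Σ L_i/J_i = (10.00/41.2×10⁹)·(0.183/2.13×10^-7 + 0.810/3.03×10^-7 + 0.992/5.99×10^-7) = 1.260×10^-3 rad.

1.26 mrad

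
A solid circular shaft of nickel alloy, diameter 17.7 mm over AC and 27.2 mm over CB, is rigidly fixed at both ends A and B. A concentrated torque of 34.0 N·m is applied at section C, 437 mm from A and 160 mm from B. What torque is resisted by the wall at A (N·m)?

Compatibility: T_A·a/J_AC = T_B·b/J_CB with T_A + T_B = T₀.
J_AC = 9.64×10^-9 m⁴, J_CB = 5.37×10^-8 m⁴, so T_A = T₀·(J_AC/a)/((J_AC/a)+(J_CB/b)) = 2.095 N·m, T_B = 31.91 N·m.

2.09 N·m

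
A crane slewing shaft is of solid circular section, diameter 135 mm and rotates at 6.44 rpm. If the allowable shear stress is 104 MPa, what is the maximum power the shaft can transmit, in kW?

33.9 kW

J = πd⁴/32 = π(0.135)⁴/32 = 3.261×10^-5 m⁴.
T_max = τ_allow·J/r = 1.04×10^8 × 3.261×10^-5 / 0.0675 = 50240 N·m.
ω = 2π·6.44/60 = 0.6744 rad/s, so P_max = T_max·ω = 3.388×10^4 W.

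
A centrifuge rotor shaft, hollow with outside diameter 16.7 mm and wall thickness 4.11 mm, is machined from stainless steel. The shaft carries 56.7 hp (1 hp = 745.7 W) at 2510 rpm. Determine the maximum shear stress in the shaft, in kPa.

ω = 2π·2510/60 = 262.8 rad/s, so T = P/ω = 56.7×745.7 / 262.8 = 160.9 N·m.
J = π(d_o⁴ − d_i⁴)/32 = π(0.0167⁴ − 0.00848⁴)/32 = 7.128×10^-9 m⁴.
τ_max = T·r/J = 160.9 × 0.00835 / 7.128×10^-9 = 1.884×10^8 Pa.

188000 kPa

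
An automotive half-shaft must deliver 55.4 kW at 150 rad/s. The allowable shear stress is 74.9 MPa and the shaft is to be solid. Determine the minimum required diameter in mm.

29.3 mm

ω = 150 rad/s, so T = P/ω = 55.4×10³ / 150.0 = 369.3 N·m.
For a solid shaft τ_max = 16T/(πd³), so d = (16T/(π τ_allow))^(1/3) = (16·369.3/(π·7.49×10^7))^(1/3) = 0.02928 m.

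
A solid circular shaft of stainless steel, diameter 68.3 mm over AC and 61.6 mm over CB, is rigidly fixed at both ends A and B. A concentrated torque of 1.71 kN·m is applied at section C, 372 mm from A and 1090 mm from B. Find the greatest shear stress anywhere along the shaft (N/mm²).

Compatibility: T_A·a/J_AC = T_B·b/J_CB with T_A + T_B = T₀.
J_AC = 2.14×10^-6 m⁴, J_CB = 1.41×10^-6 m⁴, so T_A = T₀·(J_AC/a)/((J_AC/a)+(J_CB/b)) = 1395 N·m, T_B = 315.0 N·m.
τ in each portion: τ_AC = 2.23×10^7 Pa, τ_CB = 6.86×10^6 Pa; maximum is in AC.
τ_max = T_AC·r/J = 1395·0.0341/2.14×10^-6 = 2.230×10^7 Pa.

22.3 N/mm²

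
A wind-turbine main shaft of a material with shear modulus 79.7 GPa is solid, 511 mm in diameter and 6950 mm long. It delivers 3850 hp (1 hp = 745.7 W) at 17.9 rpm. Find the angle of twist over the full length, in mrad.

ω = 2π·17.9/60 = 1.874 rad/s, so T = P/ω = 3850×745.7 / 1.874 = 1.532e6 N·m.
J = πd⁴/32 = π(0.511)⁴/32 = 6.694×10^-3 m⁴.
θ = T·L/(G·J) = 1.532e6 × 6.95 / (79.7×10⁹ × 6.694×10^-3) = 0.01995 rad.

20.0 mrad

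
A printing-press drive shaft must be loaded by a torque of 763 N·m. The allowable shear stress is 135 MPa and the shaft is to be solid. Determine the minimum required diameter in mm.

For a solid shaft τ_max = 16T/(πd³), so d = (16T/(π τ_allow))^(1/3) = (16·763.0/(π·1.35×10^8))^(1/3) = 0.03065 m.

30.6 mm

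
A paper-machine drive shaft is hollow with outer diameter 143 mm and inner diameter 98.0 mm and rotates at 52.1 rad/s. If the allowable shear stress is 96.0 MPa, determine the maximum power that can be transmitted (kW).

2240 kW

J = π(d_o⁴ − d_i⁴)/32 = π(0.143⁴ − 0.0980⁴)/32 = 3.200×10^-5 m⁴.
T_max = τ_allow·J/r = 9.60×10^7 × 3.200×10^-5 / 0.0715 = 42960 N·m.
ω = 52.1 rad/s, so P_max = T_max·ω = 2.238×10^6 W.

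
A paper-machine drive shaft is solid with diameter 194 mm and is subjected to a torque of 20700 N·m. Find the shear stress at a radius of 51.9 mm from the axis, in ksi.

1.12 ksi

J = πd⁴/32 = π(0.194)⁴/32 = 1.391×10^-4 m⁴.
Shear stress varies linearly with radius: τ = T·r/J = 20700 × 0.0519 / 1.391×10^-4 = 7.726×10^6 Pa.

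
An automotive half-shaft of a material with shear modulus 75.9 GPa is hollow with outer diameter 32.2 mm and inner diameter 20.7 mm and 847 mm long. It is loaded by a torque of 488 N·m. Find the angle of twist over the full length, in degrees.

J = π(d_o⁴ − d_i⁴)/32 = π(0.0322⁴ − 0.0207⁴)/32 = 8.752×10^-8 m⁴.
θ = T·L/(G·J) = 488.0 × 0.847 / (75.9×10⁹ × 8.752×10^-8) = 0.06223 rad.

3.57°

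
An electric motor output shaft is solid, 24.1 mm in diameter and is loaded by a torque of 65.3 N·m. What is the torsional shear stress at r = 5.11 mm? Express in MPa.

J = πd⁴/32 = π(0.0241)⁴/32 = 3.312×10^-8 m⁴.
Shear stress varies linearly with radius: τ = T·r/J = 65.30 × 0.00511 / 3.312×10^-8 = 1.008×10^7 Pa.

10.1 MPa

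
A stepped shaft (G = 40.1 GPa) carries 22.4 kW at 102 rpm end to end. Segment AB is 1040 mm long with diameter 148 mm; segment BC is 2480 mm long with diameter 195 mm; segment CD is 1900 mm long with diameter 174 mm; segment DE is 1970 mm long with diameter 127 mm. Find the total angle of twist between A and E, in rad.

0.00721 rad

ω = 2π·102/60 = 10.68 rad/s, so T = P/ω = 22.4×10³ / 10.68 = 2097 N·m.
J_AB = π(0.148)⁴/32 = 4.71×10^-5 m⁴; J_BC = π(0.195)⁴/32 = 1.42×10^-4 m⁴; J_CD = π(0.174)⁴/32 = 9.00×10^-5 m⁴; J_DE = π(0.127)⁴/32 = 2.55×10^-5 m⁴.
θ = (T/G)·Σ L_i/J_i = (2097/40.1×10⁹)·(1.04/4.71×10^-5 + 2.48/1.42×10^-4 + 1.90/9.00×10^-5 + 1.97/2.55×10^-5) = 7.206×10^-3 rad.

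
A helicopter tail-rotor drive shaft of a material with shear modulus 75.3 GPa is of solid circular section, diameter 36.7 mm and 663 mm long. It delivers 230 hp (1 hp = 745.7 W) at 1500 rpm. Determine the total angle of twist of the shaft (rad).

ω = 2π·1500/60 = 157.1 rad/s, so T = P/ω = 230×745.7 / 157.1 = 1092 N·m.
J = πd⁴/32 = π(0.0367)⁴/32 = 1.781×10^-7 m⁴.
θ = T·L/(G·J) = 1092 × 0.663 / (75.3×10⁹ × 1.781×10^-7) = 0.05398 rad.

0.0540 rad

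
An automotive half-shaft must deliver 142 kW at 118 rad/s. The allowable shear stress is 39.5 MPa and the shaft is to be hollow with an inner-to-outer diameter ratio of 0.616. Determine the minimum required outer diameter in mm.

ω = 118 rad/s, so T = P/ω = 142×10³ / 118.0 = 1203 N·m.
For a hollow shaft with d_i/d_o = 0.616: τ_max = 16T/(π d_o³ (1−k⁴)), so d_o = [16T/(π τ_allow (1−k⁴))]^(1/3) = [16·1203/(π·3.95×10^7·0.8560)]^(1/3) = 0.05659 m.

56.6 mm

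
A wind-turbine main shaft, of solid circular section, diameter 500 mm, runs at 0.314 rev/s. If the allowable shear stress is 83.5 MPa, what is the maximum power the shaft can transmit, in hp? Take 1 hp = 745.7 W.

J = πd⁴/32 = π(0.500)⁴/32 = 6.136×10^-3 m⁴.
T_max = τ_allow·J/r = 8.35×10^7 × 6.136×10^-3 / 0.250 = 2.049e6 N·m.
ω = 2π·0.314 = 1.973 rad/s, so P_max = T_max·ω = 4.043×10^6 W.

5420 hp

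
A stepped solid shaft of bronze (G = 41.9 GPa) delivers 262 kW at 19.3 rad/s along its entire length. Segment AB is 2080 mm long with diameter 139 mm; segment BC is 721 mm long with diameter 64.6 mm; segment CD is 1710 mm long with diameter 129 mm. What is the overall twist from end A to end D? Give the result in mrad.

175 mrad

ω = 19.3 rad/s, so T = P/ω = 262×10³ / 19.30 = 13580 N·m.
J_AB = π(0.139)⁴/32 = 3.66×10^-5 m⁴; J_BC = π(0.0646)⁴/32 = 1.71×10^-6 m⁴; J_CD = π(0.129)⁴/32 = 2.72×10^-5 m⁴.
θ = (T/G)·Σ L_i/J_i = (13580/41.9×10⁹)·(2.08/3.66×10^-5 + 0.721/1.71×10^-6 + 1.71/2.72×10^-5) = 0.1754 rad.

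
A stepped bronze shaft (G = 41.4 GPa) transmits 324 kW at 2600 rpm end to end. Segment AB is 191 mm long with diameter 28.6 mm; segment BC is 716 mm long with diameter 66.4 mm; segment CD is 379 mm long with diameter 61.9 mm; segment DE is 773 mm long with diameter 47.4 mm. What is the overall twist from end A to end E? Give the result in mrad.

ω = 2π·2600/60 = 272.3 rad/s, so T = P/ω = 324×10³ / 272.3 = 1190 N·m.
J_AB = π(0.0286)⁴/32 = 6.57×10^-8 m⁴; J_BC = π(0.0664)⁴/32 = 1.91×10^-6 m⁴; J_CD = π(0.0619)⁴/32 = 1.44×10^-6 m⁴; J_DE = π(0.0474)⁴/32 = 4.96×10^-7 m⁴.
θ = (T/G)·Σ L_i/J_i = (1190/41.4×10⁹)·(0.191/6.57×10^-8 + 0.716/1.91×10^-6 + 0.379/1.44×10^-6 + 0.773/4.96×10^-7) = 0.1468 rad.

147 mrad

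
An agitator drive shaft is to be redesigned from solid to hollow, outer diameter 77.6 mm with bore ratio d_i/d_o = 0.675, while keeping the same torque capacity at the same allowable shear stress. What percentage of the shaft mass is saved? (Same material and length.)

36.4 %

Equal τ_max and T ⇒ the solid shaft needs d_s³ = d_o³(1−k⁴), so d_s = 77.6·(1−0.675⁴)^(1/3) = 71.81 mm.
Area ratio A_h/A_s = d_o²(1−k²)/d_s² = (1−k²)/(1−k⁴)^(2/3) = 0.6357.
Mass saving = 1 − 0.6357 = 36.4 %.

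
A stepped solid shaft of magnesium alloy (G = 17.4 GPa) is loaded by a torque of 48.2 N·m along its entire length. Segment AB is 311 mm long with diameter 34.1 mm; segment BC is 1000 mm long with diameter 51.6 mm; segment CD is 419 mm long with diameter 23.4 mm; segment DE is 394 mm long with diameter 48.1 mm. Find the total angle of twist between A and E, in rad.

J_AB = π(0.0341)⁴/32 = 1.33×10^-7 m⁴; J_BC = π(0.0516)⁴/32 = 6.96×10^-7 m⁴; J_CD = π(0.0234)⁴/32 = 2.94×10^-8 m⁴; J_DE = π(0.0481)⁴/32 = 5.26×10^-7 m⁴.
θ = (T/G)·Σ L_i/J_i = (48.20/17.4×10⁹)·(0.311/1.33×10^-7 + 1.00/6.96×10^-7 + 0.419/2.94×10^-8 + 0.394/5.26×10^-7) = 0.05198 rad.

0.0520 rad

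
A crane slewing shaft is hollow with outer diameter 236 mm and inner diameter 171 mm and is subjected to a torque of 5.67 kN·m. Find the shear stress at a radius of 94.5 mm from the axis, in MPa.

2.43 MPa

J = π(d_o⁴ − d_i⁴)/32 = π(0.236⁴ − 0.171⁴)/32 = 2.206×10^-4 m⁴.
Shear stress varies linearly with radius: τ = T·r/J = 5670 × 0.0945 / 2.206×10^-4 = 2.429×10^6 Pa.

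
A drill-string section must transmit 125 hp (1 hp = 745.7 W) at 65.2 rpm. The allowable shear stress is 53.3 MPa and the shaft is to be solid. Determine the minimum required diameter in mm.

ω = 2π·65.2/60 = 6.828 rad/s, so T = P/ω = 125×745.7 / 6.828 = 13650 N·m.
For a solid shaft τ_max = 16T/(πd³), so d = (16T/(π τ_allow))^(1/3) = (16·13650/(π·5.33×10^7))^(1/3) = 0.1093 m.

109 mm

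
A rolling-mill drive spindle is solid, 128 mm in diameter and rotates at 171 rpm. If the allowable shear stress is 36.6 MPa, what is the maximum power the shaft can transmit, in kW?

J = πd⁴/32 = π(0.128)⁴/32 = 2.635×10^-5 m⁴.
T_max = τ_allow·J/r = 3.66×10^7 × 2.635×10^-5 / 0.0640 = 15070 N·m.
ω = 2π·171/60 = 17.91 rad/s, so P_max = T_max·ω = 2.699×10^5 W.

270 kW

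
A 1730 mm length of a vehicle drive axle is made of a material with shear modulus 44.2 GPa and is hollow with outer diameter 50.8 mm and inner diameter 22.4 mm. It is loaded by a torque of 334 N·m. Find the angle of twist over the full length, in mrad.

J = π(d_o⁴ − d_i⁴)/32 = π(0.0508⁴ − 0.0224⁴)/32 = 6.291×10^-7 m⁴.
θ = T·L/(G·J) = 334.0 × 1.73 / (44.2×10⁹ × 6.291×10^-7) = 0.02078 rad.

20.8 mrad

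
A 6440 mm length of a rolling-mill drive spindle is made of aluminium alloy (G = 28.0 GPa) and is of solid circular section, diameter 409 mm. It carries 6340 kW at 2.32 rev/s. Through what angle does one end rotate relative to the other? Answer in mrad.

ω = 2π·2.32 = 14.58 rad/s, so T = P/ω = 6340×10³ / 14.58 = 434900 N·m.
J = πd⁴/32 = π(0.409)⁴/32 = 2.747×10^-3 m⁴.
θ = T·L/(G·J) = 434900 × 6.44 / (28.0×10⁹ × 2.747×10^-3) = 0.03641 rad.

36.4 mrad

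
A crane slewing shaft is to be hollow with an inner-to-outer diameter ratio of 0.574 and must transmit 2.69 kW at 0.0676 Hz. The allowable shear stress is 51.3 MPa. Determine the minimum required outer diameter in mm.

ω = 2π·0.0676 = 0.4247 rad/s, so T = P/ω = 2.69×10³ / 0.4247 = 6333 N·m.
For a hollow shaft with d_i/d_o = 0.574: τ_max = 16T/(π d_o³ (1−k⁴)), so d_o = [16T/(π τ_allow (1−k⁴))]^(1/3) = [16·6333/(π·5.13×10^7·0.8914)]^(1/3) = 0.08901 m.

89.0 mm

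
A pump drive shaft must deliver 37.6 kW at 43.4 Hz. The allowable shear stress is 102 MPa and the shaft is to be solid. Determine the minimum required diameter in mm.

ω = 2π·43.4 = 272.7 rad/s, so T = P/ω = 37.6×10³ / 272.7 = 137.9 N·m.
For a solid shaft τ_max = 16T/(πd³), so d = (16T/(π τ_allow))^(1/3) = (16·137.9/(π·1.02×10^8))^(1/3) = 0.01902 m.

19.0 mm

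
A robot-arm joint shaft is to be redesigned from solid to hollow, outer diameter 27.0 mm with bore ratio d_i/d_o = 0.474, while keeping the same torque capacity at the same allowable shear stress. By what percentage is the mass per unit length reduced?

Equal τ_max and T ⇒ the solid shaft needs d_s³ = d_o³(1−k⁴), so d_s = 27.0·(1−0.474⁴)^(1/3) = 26.54 mm.
Area ratio A_h/A_s = d_o²(1−k²)/d_s² = (1−k²)/(1−k⁴)^(2/3) = 0.8026.
Mass saving = 1 − 0.8026 = 19.7 %.

19.7 %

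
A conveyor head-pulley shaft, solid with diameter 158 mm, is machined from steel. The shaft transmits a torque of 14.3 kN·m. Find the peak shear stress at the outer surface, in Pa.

J = πd⁴/32 = π(0.158)⁴/32 = 6.118×10^-5 m⁴.
τ_max = T·r/J = 14300 × 0.0790 / 6.118×10^-5 = 1.846×10^7 Pa.

1.85e7 Pa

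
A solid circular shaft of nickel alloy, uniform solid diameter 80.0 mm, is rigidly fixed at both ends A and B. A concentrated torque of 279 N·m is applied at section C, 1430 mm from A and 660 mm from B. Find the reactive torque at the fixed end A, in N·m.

With uniform GJ and both ends fixed, compatibility θ_AC = θ_CB gives T_A·a = T_B·b, together with T_A + T_B = T₀.
T_A = T₀·b/(a+b) = 279.0·660/2090 = 88.11 N·m; T_B = 190.9 N·m.

88.1 N·m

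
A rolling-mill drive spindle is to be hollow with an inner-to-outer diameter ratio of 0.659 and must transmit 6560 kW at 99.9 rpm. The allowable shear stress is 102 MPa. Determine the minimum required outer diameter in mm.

338 mm

ω = 2π·99.9/60 = 10.46 rad/s, so T = P/ω = 6560×10³ / 10.46 = 627100 N·m.
For a hollow shaft with d_i/d_o = 0.659: τ_max = 16T/(π d_o³ (1−k⁴)), so d_o = [16T/(π τ_allow (1−k⁴))]^(1/3) = [16·627100/(π·1.02×10^8·0.8114)]^(1/3) = 0.3379 m.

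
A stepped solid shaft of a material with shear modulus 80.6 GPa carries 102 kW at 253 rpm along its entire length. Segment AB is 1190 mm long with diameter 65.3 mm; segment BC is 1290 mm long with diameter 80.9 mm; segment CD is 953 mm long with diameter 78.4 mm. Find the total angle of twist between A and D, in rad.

ω = 2π·253/60 = 26.49 rad/s, so T = P/ω = 102×10³ / 26.49 = 3850 N·m.
J_AB = π(0.0653)⁴/32 = 1.79×10^-6 m⁴; J_BC = π(0.0809)⁴/32 = 4.21×10^-6 m⁴; J_CD = π(0.0784)⁴/32 = 3.71×10^-6 m⁴.
θ = (T/G)·Σ L_i/J_i = (3850/80.6×10⁹)·(1.19/1.79×10^-6 + 1.29/4.21×10^-6 + 0.953/3.71×10^-6) = 0.05877 rad.

0.0588 rad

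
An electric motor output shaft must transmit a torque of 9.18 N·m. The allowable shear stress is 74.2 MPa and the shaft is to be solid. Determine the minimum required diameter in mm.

8.57 mm

For a solid shaft τ_max = 16T/(πd³), so d = (16T/(π τ_allow))^(1/3) = (16·9.180/(π·7.42×10^7))^(1/3) = 0.008573 m.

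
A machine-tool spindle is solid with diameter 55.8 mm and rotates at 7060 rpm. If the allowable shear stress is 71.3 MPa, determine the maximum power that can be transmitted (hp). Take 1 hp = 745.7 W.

J = πd⁴/32 = π(0.0558)⁴/32 = 9.518×10^-7 m⁴.
T_max = τ_allow·J/r = 7.13×10^7 × 9.518×10^-7 / 0.0279 = 2432 N·m.
ω = 2π·7060/60 = 739.3 rad/s, so P_max = T_max·ω = 1.798×10^6 W.

2410 hp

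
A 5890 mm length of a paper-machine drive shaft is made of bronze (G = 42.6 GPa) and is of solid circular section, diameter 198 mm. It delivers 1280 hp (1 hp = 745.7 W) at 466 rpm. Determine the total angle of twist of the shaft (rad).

ω = 2π·466/60 = 48.80 rad/s, so T = P/ω = 1280×745.7 / 48.80 = 19560 N·m.
J = πd⁴/32 = π(0.198)⁴/32 = 1.509×10^-4 m⁴.
θ = T·L/(G·J) = 19560 × 5.89 / (42.6×10⁹ × 1.509×10^-4) = 0.01792 rad.

0.0179 rad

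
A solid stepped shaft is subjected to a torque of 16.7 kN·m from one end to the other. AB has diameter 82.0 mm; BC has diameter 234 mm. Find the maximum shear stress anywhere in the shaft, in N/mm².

Under the same torque, τ_max = 16T/(πd³) is largest where d is smallest — segment AB (d = 82.0 mm).
τ_max = 16·16700/(π·(0.0820)³) = 1.543×10^8 Pa.

154 N/mm²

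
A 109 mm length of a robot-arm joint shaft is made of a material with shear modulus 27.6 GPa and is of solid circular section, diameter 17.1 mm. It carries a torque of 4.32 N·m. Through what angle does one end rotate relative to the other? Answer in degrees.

J = πd⁴/32 = π(0.0171)⁴/32 = 8.394×10^-9 m⁴.
θ = T·L/(G·J) = 4.320 × 0.109 / (27.6×10⁹ × 8.394×10^-9) = 2.032×10^-3 rad.

0.116°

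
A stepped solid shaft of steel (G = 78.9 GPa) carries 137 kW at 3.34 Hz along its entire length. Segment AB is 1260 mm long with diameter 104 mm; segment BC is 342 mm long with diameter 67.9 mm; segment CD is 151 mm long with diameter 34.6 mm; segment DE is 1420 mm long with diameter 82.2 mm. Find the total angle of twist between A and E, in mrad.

138 mrad

ω = 2π·3.34 = 20.99 rad/s, so T = P/ω = 137×10³ / 20.99 = 6528 N·m.
J_AB = π(0.104)⁴/32 = 1.15×10^-5 m⁴; J_BC = π(0.0679)⁴/32 = 2.09×10^-6 m⁴; J_CD = π(0.0346)⁴/32 = 1.41×10^-7 m⁴; J_DE = π(0.0822)⁴/32 = 4.48×10^-6 m⁴.
θ = (T/G)·Σ L_i/J_i = (6528/78.9×10⁹)·(1.26/1.15×10^-5 + 0.342/2.09×10^-6 + 0.151/1.41×10^-7 + 1.42/4.48×10^-6) = 0.1376 rad.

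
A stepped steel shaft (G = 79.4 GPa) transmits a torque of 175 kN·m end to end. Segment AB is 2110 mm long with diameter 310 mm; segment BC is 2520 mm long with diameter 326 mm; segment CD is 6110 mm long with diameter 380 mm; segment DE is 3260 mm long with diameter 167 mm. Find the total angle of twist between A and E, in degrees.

J_AB = π(0.310)⁴/32 = 9.07×10^-4 m⁴; J_BC = π(0.326)⁴/32 = 1.11×10^-3 m⁴; J_CD = π(0.380)⁴/32 = 2.05×10^-3 m⁴; J_DE = π(0.167)⁴/32 = 7.64×10^-5 m⁴.
θ = (T/G)·Σ L_i/J_i = (175000/79.4×10⁹)·(2.11/9.07×10^-4 + 2.52/1.11×10^-3 + 6.11/2.05×10^-3 + 3.26/7.64×10^-5) = 0.1108 rad.

6.35°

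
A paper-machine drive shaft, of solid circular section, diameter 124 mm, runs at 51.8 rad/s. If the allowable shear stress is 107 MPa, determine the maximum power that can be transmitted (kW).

2070 kW

J = πd⁴/32 = π(0.124)⁴/32 = 2.321×10^-5 m⁴.
T_max = τ_allow·J/r = 1.07×10^8 × 2.321×10^-5 / 0.0620 = 40060 N·m.
ω = 51.8 rad/s, so P_max = T_max·ω = 2.075×10^6 W.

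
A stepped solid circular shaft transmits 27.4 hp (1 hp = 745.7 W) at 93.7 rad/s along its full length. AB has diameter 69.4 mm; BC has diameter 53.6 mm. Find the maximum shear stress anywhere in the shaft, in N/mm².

ω = 93.7 rad/s, so T = P/ω = 27.4×745.7 / 93.70 = 218.1 N·m.
Under the same torque, τ_max = 16T/(πd³) is largest where d is smallest — segment BC (d = 53.6 mm).
τ_max = 16·218.1/(π·(0.0536)³) = 7.212×10^6 Pa.

7.21 N/mm²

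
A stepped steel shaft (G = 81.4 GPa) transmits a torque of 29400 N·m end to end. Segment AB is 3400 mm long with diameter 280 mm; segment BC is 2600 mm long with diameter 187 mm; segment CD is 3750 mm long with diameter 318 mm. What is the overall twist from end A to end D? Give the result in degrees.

0.642°

J_AB = π(0.280)⁴/32 = 6.03×10^-4 m⁴; J_BC = π(0.187)⁴/32 = 1.20×10^-4 m⁴; J_CD = π(0.318)⁴/32 = 1.00×10^-3 m⁴.
θ = (T/G)·Σ L_i/J_i = (29400/81.4×10⁹)·(3.40/6.03×10^-4 + 2.60/1.20×10^-4 + 3.75/1.00×10^-3) = 0.01121 rad.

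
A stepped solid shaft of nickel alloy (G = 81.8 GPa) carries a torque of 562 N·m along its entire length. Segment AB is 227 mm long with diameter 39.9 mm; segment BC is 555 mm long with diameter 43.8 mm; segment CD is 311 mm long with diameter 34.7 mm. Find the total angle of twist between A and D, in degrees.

1.82°

J_AB = π(0.0399)⁴/32 = 2.49×10^-7 m⁴; J_BC = π(0.0438)⁴/32 = 3.61×10^-7 m⁴; J_CD = π(0.0347)⁴/32 = 1.42×10^-7 m⁴.
θ = (T/G)·Σ L_i/J_i = (562.0/81.8×10⁹)·(0.227/2.49×10^-7 + 0.555/3.61×10^-7 + 0.311/1.42×10^-7) = 0.03183 rad.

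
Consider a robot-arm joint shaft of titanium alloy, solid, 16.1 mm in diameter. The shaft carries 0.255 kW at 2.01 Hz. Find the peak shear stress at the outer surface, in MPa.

ω = 2π·2.01 = 12.63 rad/s, so T = P/ω = 0.255×10³ / 12.63 = 20.19 N·m.
J = πd⁴/32 = π(0.0161)⁴/32 = 6.596×10^-9 m⁴.
τ_max = T·r/J = 20.19 × 0.00805 / 6.596×10^-9 = 2.464×10^7 Pa.

24.6 MPa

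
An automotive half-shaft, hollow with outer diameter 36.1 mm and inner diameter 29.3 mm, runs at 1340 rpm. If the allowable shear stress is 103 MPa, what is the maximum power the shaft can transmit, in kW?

J = π(d_o⁴ − d_i⁴)/32 = π(0.0361⁴ − 0.0293⁴)/32 = 9.438×10^-8 m⁴.
T_max = τ_allow·J/r = 1.03×10^8 × 9.438×10^-8 / 0.0181 = 538.6 N·m.
ω = 2π·1340/60 = 140.3 rad/s, so P_max = T_max·ω = 7.557×10^4 W.

75.6 kW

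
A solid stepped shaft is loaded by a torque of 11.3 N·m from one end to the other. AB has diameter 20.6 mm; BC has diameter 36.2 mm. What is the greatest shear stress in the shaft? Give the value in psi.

Under the same torque, τ_max = 16T/(πd³) is largest where d is smallest — segment AB (d = 20.6 mm).
τ_max = 16·11.30/(π·(0.0206)³) = 6.583×10^6 Pa.

955 psi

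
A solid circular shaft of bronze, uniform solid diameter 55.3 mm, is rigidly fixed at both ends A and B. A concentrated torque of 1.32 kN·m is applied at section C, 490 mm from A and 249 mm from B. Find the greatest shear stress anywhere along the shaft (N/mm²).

With uniform GJ and both ends fixed, compatibility θ_AC = θ_CB gives T_A·a = T_B·b, together with T_A + T_B = T₀.
T_A = T₀·b/(a+b) = 1320·249/739.0 = 444.8 N·m; T_B = 875.2 N·m.
τ in each portion: τ_AC = 1.34×10^7 Pa, τ_CB = 2.64×10^7 Pa; maximum is in CB.
τ_max = T_CB·r/J = 875.2·0.0276/9.18×10^-7 = 2.636×10^7 Pa.

26.4 N/mm²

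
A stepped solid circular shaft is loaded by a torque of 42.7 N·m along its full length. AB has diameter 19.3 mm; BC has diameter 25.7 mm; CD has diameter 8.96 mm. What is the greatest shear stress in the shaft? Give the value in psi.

43800 psi

Under the same torque, τ_max = 16T/(πd³) is largest where d is smallest — segment CD (d = 8.96 mm).
τ_max = 16·42.70/(π·(0.00896)³) = 3.023×10^8 Pa.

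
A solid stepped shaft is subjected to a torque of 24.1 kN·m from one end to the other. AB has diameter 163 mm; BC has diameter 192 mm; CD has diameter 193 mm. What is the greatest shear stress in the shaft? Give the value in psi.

4110 psi

Under the same torque, τ_max = 16T/(πd³) is largest where d is smallest — segment AB (d = 163 mm).
τ_max = 16·24100/(π·(0.163)³) = 2.834×10^7 Pa.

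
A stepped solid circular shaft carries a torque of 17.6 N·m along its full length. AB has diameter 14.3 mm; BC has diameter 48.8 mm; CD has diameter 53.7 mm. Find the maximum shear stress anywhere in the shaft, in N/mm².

Under the same torque, τ_max = 16T/(πd³) is largest where d is smallest — segment AB (d = 14.3 mm).
τ_max = 16·17.60/(π·(0.0143)³) = 3.065×10^7 Pa.

30.7 N/mm²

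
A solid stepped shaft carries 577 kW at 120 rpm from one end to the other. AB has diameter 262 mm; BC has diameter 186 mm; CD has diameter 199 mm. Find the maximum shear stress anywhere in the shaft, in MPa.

ω = 2π·120/60 = 12.57 rad/s, so T = P/ω = 577×10³ / 12.57 = 45920 N·m.
Under the same torque, τ_max = 16T/(πd³) is largest where d is smallest — segment BC (d = 186 mm).
τ_max = 16·45920/(π·(0.186)³) = 3.634×10^7 Pa.

36.3 MPa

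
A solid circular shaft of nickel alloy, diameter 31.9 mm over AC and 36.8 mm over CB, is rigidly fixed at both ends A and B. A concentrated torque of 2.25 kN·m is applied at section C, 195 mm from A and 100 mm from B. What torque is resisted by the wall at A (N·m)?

505 N·m

Compatibility: T_A·a/J_AC = T_B·b/J_CB with T_A + T_B = T₀.
J_AC = 1.02×10^-7 m⁴, J_CB = 1.80×10^-7 m⁴, so T_A = T₀·(J_AC/a)/((J_AC/a)+(J_CB/b)) = 505.2 N·m, T_B = 1745 N·m.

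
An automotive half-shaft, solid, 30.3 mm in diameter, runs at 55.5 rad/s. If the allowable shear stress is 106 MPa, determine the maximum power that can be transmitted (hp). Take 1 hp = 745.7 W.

43.1 hp

J = πd⁴/32 = π(0.0303)⁴/32 = 8.275×10^-8 m⁴.
T_max = τ_allow·J/r = 1.06×10^8 × 8.275×10^-8 / 0.0152 = 579.0 N·m.
ω = 55.5 rad/s, so P_max = T_max·ω = 3.213×10^4 W.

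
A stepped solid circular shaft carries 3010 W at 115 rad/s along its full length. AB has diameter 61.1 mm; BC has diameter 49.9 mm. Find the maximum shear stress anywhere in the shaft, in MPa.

ω = 115 rad/s, so T = P/ω = 3010 / 115.0 = 26.17 N·m.
Under the same torque, τ_max = 16T/(πd³) is largest where d is smallest — segment BC (d = 49.9 mm).
τ_max = 16·26.17/(π·(0.0499)³) = 1.073×10^6 Pa.

1.07 MPa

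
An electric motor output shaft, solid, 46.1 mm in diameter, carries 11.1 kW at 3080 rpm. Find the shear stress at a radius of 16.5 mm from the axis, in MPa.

ω = 2π·3080/60 = 322.5 rad/s, so T = P/ω = 11.1×10³ / 322.5 = 34.41 N·m.
J = πd⁴/32 = π(0.0461)⁴/32 = 4.434×10^-7 m⁴.
Shear stress varies linearly with radius: τ = T·r/J = 34.41 × 0.0165 / 4.434×10^-7 = 1.281×10^6 Pa.

1.28 MPa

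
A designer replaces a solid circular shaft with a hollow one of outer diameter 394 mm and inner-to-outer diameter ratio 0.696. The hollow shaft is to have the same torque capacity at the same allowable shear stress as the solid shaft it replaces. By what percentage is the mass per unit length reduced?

Equal τ_max and T ⇒ the solid shaft needs d_s³ = d_o³(1−k⁴), so d_s = 394·(1−0.696⁴)^(1/3) = 360.4 mm.
Area ratio A_h/A_s = d_o²(1−k²)/d_s² = (1−k²)/(1−k⁴)^(2/3) = 0.6162.
Mass saving = 1 − 0.6162 = 38.4 %.

38.4 %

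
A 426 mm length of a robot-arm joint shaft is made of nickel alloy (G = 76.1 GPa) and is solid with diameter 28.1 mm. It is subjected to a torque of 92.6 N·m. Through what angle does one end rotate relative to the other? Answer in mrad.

J = πd⁴/32 = π(0.0281)⁴/32 = 6.121×10^-8 m⁴.
θ = T·L/(G·J) = 92.60 × 0.426 / (76.1×10⁹ × 6.121×10^-8) = 8.469×10^-3 rad.

8.47 mrad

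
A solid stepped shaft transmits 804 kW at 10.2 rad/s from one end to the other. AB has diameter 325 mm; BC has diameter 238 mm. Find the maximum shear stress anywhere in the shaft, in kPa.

29800 kPa

ω = 10.2 rad/s, so T = P/ω = 804×10³ / 10.20 = 78820 N·m.
Under the same torque, τ_max = 16T/(πd³) is largest where d is smallest — segment BC (d = 238 mm).
τ_max = 16·78820/(π·(0.238)³) = 2.978×10^7 Pa.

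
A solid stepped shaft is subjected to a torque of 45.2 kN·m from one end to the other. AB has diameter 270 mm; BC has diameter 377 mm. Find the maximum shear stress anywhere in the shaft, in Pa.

1.17e7 Pa

Under the same torque, τ_max = 16T/(πd³) is largest where d is smallest — segment AB (d = 270 mm).
τ_max = 16·45200/(π·(0.270)³) = 1.170×10^7 Pa.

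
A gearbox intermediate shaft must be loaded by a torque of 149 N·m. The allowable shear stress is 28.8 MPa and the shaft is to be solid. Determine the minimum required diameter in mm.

29.8 mm

For a solid shaft τ_max = 16T/(πd³), so d = (16T/(π τ_allow))^(1/3) = (16·149.0/(π·2.88×10^7))^(1/3) = 0.02976 m.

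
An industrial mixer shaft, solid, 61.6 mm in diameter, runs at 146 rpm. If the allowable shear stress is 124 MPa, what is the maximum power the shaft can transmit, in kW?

87.0 kW

J = πd⁴/32 = π(0.0616)⁴/32 = 1.414×10^-6 m⁴.
T_max = τ_allow·J/r = 1.24×10^8 × 1.414×10^-6 / 0.0308 = 5691 N·m.
ω = 2π·146/60 = 15.29 rad/s, so P_max = T_max·ω = 8.701×10^4 W.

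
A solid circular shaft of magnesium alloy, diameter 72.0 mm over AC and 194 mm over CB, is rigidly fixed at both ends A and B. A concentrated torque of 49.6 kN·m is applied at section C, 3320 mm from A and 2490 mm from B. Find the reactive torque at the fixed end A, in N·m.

696 N·m

Compatibility: T_A·a/J_AC = T_B·b/J_CB with T_A + T_B = T₀.
J_AC = 2.64×10^-6 m⁴, J_CB = 1.39×10^-4 m⁴, so T_A = T₀·(J_AC/a)/((J_AC/a)+(J_CB/b)) = 695.9 N·m, T_B = 48900 N·m.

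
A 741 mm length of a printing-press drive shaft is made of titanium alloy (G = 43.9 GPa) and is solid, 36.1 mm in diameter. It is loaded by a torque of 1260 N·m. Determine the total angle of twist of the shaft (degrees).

J = πd⁴/32 = π(0.0361)⁴/32 = 1.667×10^-7 m⁴.
θ = T·L/(G·J) = 1260 × 0.741 / (43.9×10⁹ × 1.667×10^-7) = 0.1276 rad.

7.31°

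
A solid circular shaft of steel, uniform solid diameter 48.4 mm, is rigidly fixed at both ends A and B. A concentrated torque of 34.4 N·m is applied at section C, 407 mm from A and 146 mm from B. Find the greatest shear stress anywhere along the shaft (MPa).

With uniform GJ and both ends fixed, compatibility θ_AC = θ_CB gives T_A·a = T_B·b, together with T_A + T_B = T₀.
T_A = T₀·b/(a+b) = 34.40·146/553.0 = 9.082 N·m; T_B = 25.32 N·m.
τ in each portion: τ_AC = 4.08×10^5 Pa, τ_CB = 1.14×10^6 Pa; maximum is in CB.
τ_max = T_CB·r/J = 25.32·0.0242/5.39×10^-7 = 1.137×10^6 Pa.

1.14 MPa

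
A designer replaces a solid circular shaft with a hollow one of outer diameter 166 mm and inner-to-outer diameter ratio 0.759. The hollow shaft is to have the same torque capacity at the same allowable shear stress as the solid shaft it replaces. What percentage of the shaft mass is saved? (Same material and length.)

Equal τ_max and T ⇒ the solid shaft needs d_s³ = d_o³(1−k⁴), so d_s = 166·(1−0.759⁴)^(1/3) = 145.1 mm.
Area ratio A_h/A_s = d_o²(1−k²)/d_s² = (1−k²)/(1−k⁴)^(2/3) = 0.5547.
Mass saving = 1 − 0.5547 = 44.5 %.

44.5 %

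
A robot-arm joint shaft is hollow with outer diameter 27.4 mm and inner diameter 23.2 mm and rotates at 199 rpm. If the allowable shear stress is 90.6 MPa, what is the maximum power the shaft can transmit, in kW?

3.71 kW

J = π(d_o⁴ − d_i⁴)/32 = π(0.0274⁴ − 0.0232⁴)/32 = 2.689×10^-8 m⁴.
T_max = τ_allow·J/r = 9.06×10^7 × 2.689×10^-8 / 0.0137 = 177.9 N·m.
ω = 2π·199/60 = 20.84 rad/s, so P_max = T_max·ω = 3706 W.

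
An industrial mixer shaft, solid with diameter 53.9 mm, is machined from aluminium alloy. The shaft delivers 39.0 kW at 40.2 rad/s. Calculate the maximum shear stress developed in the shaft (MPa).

31.6 MPa

ω = 40.2 rad/s, so T = P/ω = 39.0×10³ / 40.20 = 970.1 N·m.
J = πd⁴/32 = π(0.0539)⁴/32 = 8.286×10^-7 m⁴.
τ_max = T·r/J = 970.1 × 0.0269 / 8.286×10^-7 = 3.155×10^7 Pa.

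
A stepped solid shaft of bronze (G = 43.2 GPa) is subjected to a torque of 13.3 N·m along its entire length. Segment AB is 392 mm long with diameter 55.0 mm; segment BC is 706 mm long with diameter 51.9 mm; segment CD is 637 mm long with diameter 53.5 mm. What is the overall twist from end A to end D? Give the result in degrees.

J_AB = π(0.0550)⁴/32 = 8.98×10^-7 m⁴; J_BC = π(0.0519)⁴/32 = 7.12×10^-7 m⁴; J_CD = π(0.0535)⁴/32 = 8.04×10^-7 m⁴.
θ = (T/G)·Σ L_i/J_i = (13.30/43.2×10⁹)·(0.392/8.98×10^-7 + 0.706/7.12×10^-7 + 0.637/8.04×10^-7) = 6.833×10^-4 rad.

0.0392°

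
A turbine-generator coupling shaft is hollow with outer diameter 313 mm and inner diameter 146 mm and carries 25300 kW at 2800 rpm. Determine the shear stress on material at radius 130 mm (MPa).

12.5 MPa

ω = 2π·2800/60 = 293.2 rad/s, so T = P/ω = 25300×10³ / 293.2 = 86280 N·m.
J = π(d_o⁴ − d_i⁴)/32 = π(0.313⁴ − 0.146⁴)/32 = 8.977×10^-4 m⁴.
Shear stress varies linearly with radius: τ = T·r/J = 86280 × 0.130 / 8.977×10^-4 = 1.250×10^7 Pa.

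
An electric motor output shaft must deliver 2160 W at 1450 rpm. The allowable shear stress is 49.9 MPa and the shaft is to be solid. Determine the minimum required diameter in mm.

11.3 mm

ω = 2π·1450/60 = 151.8 rad/s, so T = P/ω = 2160 / 151.8 = 14.23 N·m.
For a solid shaft τ_max = 16T/(πd³), so d = (16T/(π τ_allow))^(1/3) = (16·14.23/(π·4.99×10^7))^(1/3) = 0.01132 m.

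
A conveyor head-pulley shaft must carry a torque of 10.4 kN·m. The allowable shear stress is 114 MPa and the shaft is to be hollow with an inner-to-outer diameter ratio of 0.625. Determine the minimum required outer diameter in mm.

81.8 mm

For a hollow shaft with d_i/d_o = 0.625: τ_max = 16T/(π d_o³ (1−k⁴)), so d_o = [16T/(π τ_allow (1−k⁴))]^(1/3) = [16·10400/(π·1.14×10^8·0.8474)]^(1/3) = 0.08185 m.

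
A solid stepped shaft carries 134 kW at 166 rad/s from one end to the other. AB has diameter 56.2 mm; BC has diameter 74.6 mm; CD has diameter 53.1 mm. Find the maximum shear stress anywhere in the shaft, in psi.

ω = 166 rad/s, so T = P/ω = 134×10³ / 166.0 = 807.2 N·m.
Under the same torque, τ_max = 16T/(πd³) is largest where d is smallest — segment CD (d = 53.1 mm).
τ_max = 16·807.2/(π·(0.0531)³) = 2.746×10^7 Pa.

3980 psi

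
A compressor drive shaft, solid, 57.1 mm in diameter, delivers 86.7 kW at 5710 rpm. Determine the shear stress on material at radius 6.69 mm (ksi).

ω = 2π·5710/60 = 597.9 rad/s, so T = P/ω = 86.7×10³ / 597.9 = 145.0 N·m.
J = πd⁴/32 = π(0.0571)⁴/32 = 1.044×10^-6 m⁴.
Shear stress varies linearly with radius: τ = T·r/J = 145.0 × 0.00669 / 1.044×10^-6 = 9.295×10^5 Pa.

0.135 ksi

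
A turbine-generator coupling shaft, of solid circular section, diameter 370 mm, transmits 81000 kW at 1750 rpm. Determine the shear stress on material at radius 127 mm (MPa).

30.5 MPa

ω = 2π·1750/60 = 183.3 rad/s, so T = P/ω = 81000×10³ / 183.3 = 442000 N·m.
J = πd⁴/32 = π(0.370)⁴/32 = 1.840×10^-3 m⁴.
Shear stress varies linearly with radius: τ = T·r/J = 442000 × 0.127 / 1.840×10^-3 = 3.051×10^7 Pa.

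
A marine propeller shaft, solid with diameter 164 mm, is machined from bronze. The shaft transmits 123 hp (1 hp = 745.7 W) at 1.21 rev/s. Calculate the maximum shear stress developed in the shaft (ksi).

ω = 2π·1.21 = 7.603 rad/s, so T = P/ω = 123×745.7 / 7.603 = 12060 N·m.
J = πd⁴/32 = π(0.164)⁴/32 = 7.102×10^-5 m⁴.
τ_max = T·r/J = 12060 × 0.0820 / 7.102×10^-5 = 1.393×10^7 Pa.

2.02 ksi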